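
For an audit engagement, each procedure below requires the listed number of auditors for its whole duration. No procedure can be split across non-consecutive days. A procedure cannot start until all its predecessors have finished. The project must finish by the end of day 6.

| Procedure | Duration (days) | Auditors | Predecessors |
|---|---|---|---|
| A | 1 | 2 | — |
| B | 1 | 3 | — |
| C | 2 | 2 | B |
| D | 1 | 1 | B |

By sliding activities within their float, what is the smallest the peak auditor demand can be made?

3

Early-start (A@1, B@1, C@2, D@2) gives peak 5: d1:5  d2:3  d3:2  d4:0  d5:0  d6:0.
Shift B→2, C→3, D→3.
Schedule A@1, B@2, C@3, D@3: d1:2  d2:3  d3:3  d4:2  d5:0  d6:0 — peak 3.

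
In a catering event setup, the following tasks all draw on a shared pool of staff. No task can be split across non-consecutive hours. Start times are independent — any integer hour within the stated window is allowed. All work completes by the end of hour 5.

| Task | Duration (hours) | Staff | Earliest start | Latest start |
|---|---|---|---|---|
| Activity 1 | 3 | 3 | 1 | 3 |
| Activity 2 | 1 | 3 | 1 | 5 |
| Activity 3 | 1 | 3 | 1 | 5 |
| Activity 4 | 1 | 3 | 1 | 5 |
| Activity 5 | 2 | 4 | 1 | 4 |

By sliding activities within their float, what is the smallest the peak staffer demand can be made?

6

Early-start (Activity 1@1, Activity 2@1, Activity 3@1, Activity 4@1, Activity 5@1) gives peak 16: h1:16  h2:7  h3:3  h4:0  h5:0.
Shift Activity 3→2, Activity 4→3, Activity 5→4.
Schedule Activity 1@1, Activity 2@1, Activity 3@2, Activity 4@3, Activity 5@4: h1:6  h2:6  h3:6  h4:4  h5:4 — peak 6.
Total staffer-hours = 26 over 5 hours ⇒ peak ≥ ⌈26/5⌉ = 6, so 6 is optimal.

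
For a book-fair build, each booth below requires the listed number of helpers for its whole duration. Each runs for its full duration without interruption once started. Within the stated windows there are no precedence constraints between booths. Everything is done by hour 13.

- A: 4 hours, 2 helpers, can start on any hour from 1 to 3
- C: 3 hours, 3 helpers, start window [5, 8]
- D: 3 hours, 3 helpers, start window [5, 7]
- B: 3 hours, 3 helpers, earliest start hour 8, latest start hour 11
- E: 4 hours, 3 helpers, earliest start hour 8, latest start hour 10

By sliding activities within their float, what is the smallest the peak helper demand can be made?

Schedule A@1, C@5, D@5, B@8, E@8: h1:2  h2:2  h3:2  h4:2  h5:6  h6:6  h7:6  h8:6  h9:6  h10:6  h11:3  h12:0  h13:0 — peak 6.

6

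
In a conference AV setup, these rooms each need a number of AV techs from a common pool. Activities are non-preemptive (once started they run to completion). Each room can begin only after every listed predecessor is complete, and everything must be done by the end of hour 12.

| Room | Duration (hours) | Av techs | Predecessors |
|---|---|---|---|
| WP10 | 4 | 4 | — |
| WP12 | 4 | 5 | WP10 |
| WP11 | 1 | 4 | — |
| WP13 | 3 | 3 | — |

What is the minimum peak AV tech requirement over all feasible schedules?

5

Early-start (WP10@1, WP12@5, WP11@1, WP13@1) gives peak 11: h1:11  h2:7  h3:7  h4:4  h5:5  h6:5  h7:5  h8:5  h9:0  h10:0  h11:0  h12:0.
Shift WP11→9, WP13→10.
Schedule WP10@1, WP12@5, WP11@9, WP13@10: h1:4  h2:4  h3:4  h4:4  h5:5  h6:5  h7:5  h8:5  h9:4  h10:3  h11:3  h12:3 — peak 5.
Total AV tech-hours = 49 over 12 hours ⇒ peak ≥ ⌈49/12⌉ = 5, so 5 is optimal.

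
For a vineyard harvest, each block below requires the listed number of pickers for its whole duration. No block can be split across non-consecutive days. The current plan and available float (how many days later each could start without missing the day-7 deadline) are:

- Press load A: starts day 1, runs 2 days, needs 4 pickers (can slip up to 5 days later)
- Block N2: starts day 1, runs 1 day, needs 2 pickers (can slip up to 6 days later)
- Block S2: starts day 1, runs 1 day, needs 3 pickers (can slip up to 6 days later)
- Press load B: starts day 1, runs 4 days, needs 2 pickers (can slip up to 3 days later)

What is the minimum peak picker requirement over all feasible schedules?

Early-start (Press load A@1, Block N2@1, Block S2@1, Press load B@1) gives peak 11: d1:11  d2:6  d3:2  d4:2  d5:0  d6:0  d7:0.
Shift Block N2→3, Block S2→7, Press load B→3.
Schedule Press load A@1, Block N2@3, Block S2@7, Press load B@3: d1:4  d2:4  d3:4  d4:2  d5:2  d6:2  d7:3 — peak 4.

4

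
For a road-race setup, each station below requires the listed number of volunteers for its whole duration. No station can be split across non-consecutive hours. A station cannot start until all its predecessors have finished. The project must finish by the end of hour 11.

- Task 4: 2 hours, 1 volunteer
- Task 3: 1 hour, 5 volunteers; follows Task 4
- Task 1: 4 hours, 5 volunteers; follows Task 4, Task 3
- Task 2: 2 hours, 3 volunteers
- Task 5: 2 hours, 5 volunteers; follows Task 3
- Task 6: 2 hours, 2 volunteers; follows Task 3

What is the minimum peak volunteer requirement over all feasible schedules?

5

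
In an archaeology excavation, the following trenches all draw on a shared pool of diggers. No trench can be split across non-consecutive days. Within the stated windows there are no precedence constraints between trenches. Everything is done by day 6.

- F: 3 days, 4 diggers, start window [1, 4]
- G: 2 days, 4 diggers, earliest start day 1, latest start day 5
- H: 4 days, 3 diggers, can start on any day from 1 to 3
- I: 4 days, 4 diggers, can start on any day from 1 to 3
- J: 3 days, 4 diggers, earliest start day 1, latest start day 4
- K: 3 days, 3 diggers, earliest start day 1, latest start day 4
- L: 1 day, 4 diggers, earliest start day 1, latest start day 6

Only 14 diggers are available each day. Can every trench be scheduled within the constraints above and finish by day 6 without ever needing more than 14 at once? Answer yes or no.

Schedule F@1, G@1, H@1, I@3, J@4, K@1, L@5: d1:14  d2:14  d3:14  d4:11  d5:12  d6:8 — peak 14 ≤ 14.

yes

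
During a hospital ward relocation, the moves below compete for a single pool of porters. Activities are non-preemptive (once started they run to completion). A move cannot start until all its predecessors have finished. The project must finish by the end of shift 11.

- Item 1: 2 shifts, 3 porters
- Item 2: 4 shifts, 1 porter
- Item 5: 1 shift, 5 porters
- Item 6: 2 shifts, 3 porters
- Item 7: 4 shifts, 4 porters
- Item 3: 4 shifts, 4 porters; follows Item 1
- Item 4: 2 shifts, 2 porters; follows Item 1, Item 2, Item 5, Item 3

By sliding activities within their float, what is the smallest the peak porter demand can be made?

Early-start (Item 1@1, Item 2@1, Item 5@1, Item 6@1, Item 7@1, Item 3@3, Item 4@7) gives peak 16: s1:16  s2:11  s3:9  s4:9  s5:4  s6:4  s7:2  s8:2  s9:0  s10:0  s11:0.
Shift Item 2→3, Item 5→3, Item 7→8, Item 3→4, Item 4→8.
Schedule Item 1@1, Item 2@3, Item 5@3, Item 6@1, Item 7@8, Item 3@4, Item 4@8: s1:6  s2:6  s3:6  s4:5  s5:5  s6:5  s7:4  s8:6  s9:6  s10:4  s11:4 — peak 6.
Total porter-shifts = 57 over 11 shifts ⇒ peak ≥ ⌈57/11⌉ = 6, so 6 is optimal.

6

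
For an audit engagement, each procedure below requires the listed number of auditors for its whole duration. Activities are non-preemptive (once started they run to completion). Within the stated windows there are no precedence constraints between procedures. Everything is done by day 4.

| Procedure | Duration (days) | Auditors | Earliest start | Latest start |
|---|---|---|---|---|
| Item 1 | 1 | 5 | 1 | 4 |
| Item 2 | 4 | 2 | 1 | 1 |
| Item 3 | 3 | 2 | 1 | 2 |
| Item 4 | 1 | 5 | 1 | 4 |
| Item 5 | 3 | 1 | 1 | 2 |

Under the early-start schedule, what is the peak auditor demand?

Early-start schedule: Item 1@1, Item 2@1, Item 3@1, Item 4@1, Item 5@1.
Load per day: day 1: 15, day 2: 5, day 3: 5, day 4: 2.
Peak is 15.

15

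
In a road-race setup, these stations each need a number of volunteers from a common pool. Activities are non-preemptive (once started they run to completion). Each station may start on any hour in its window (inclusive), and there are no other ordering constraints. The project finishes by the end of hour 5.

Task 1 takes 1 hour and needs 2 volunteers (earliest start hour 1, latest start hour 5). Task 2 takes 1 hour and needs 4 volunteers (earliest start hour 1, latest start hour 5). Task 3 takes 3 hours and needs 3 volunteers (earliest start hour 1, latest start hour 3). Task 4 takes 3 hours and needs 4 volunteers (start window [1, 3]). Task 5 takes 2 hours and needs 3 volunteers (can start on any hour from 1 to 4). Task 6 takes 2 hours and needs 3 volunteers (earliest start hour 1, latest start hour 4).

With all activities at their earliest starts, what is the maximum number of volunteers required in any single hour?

Early-start schedule: Task 1@1, Task 2@1, Task 3@1, Task 4@1, Task 5@1, Task 6@1.
Load per hour: hour 1: 19, hour 2: 13, hour 3: 7, hour 4: 0, hour 5: 0.
Peak is 19.

19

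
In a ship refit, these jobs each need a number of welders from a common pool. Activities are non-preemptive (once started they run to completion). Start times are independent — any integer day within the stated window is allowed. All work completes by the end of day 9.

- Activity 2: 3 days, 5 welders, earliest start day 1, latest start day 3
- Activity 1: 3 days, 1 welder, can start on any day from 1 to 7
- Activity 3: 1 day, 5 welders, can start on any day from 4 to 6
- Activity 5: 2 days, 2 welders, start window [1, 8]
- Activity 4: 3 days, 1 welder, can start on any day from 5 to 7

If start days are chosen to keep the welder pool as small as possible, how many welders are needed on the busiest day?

5

Early-start (Activity 2@1, Activity 1@1, Activity 3@4, Activity 5@1, Activity 4@5) gives peak 8: d1:8  d2:8  d3:6  d4:5  d5:1  d6:1  d7:1  d8:0  d9:0.
Shift Activity 1→5, Activity 5→5.
Schedule Activity 2@1, Activity 1@5, Activity 3@4, Activity 5@5, Activity 4@5: d1:5  d2:5  d3:5  d4:5  d5:4  d6:4  d7:2  d8:0  d9:0 — peak 5.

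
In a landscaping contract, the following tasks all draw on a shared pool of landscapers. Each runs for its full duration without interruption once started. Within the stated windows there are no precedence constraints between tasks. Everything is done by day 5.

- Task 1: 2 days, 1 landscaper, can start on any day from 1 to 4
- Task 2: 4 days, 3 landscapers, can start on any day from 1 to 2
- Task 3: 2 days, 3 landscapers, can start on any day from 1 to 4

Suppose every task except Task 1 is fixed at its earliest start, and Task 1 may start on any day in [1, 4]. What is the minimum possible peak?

6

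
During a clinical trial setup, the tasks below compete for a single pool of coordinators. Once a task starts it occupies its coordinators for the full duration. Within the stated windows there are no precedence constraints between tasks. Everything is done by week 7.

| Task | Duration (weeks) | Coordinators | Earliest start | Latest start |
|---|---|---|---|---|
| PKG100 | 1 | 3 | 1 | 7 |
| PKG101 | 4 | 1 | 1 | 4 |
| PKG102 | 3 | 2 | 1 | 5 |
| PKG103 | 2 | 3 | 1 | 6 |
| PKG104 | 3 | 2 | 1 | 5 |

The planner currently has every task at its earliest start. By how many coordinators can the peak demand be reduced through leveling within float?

Early-start peak: w1:11  w2:8  w3:5  w4:1  w5:0  w6:0  w7:0 ⇒ 11.
Leveled (PKG100@1, PKG101@1, PKG102@4, PKG103@2, PKG104@5): w1:4  w2:4  w3:4  w4:3  w5:4  w6:4  w7:2 ⇒ 4.
Reduction 11 − 4 = 7.

7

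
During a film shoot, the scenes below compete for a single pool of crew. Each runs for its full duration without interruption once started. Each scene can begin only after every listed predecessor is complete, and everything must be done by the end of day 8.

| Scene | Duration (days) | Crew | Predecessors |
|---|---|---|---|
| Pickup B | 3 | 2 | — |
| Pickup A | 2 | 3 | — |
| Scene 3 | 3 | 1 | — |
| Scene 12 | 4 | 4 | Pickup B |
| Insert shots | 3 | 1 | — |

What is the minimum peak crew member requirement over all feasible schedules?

Early-start (Pickup B@1, Pickup A@1, Scene 3@1, Scene 12@4, Insert shots@1) gives peak 7: d1:7  d2:7  d3:4  d4:4  d5:4  d6:4  d7:4  d8:0.
Shift Scene 3→3, Insert shots→6.
Schedule Pickup B@1, Pickup A@1, Scene 3@3, Scene 12@4, Insert shots@6: d1:5  d2:5  d3:3  d4:5  d5:5  d6:5  d7:5  d8:1 — peak 5.
Total crew member-days = 34 over 8 days ⇒ peak ≥ ⌈34/8⌉ = 5, so 5 is optimal.

5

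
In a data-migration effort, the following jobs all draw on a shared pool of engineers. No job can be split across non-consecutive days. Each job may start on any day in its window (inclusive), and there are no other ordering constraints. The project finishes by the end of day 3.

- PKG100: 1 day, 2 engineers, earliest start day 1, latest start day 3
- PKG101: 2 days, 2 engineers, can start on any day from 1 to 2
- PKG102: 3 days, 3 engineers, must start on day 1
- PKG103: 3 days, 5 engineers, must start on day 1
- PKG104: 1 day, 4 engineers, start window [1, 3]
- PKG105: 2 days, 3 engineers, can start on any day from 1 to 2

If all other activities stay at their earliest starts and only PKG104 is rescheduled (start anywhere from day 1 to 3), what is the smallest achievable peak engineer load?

15

PKG104@1: d1:19  d2:13  d3:8 → peak 19
PKG104@2: d1:15  d2:17  d3:8 → peak 17
PKG104@3: d1:15  d2:13  d3:12 → peak 15
Best is PKG104@3, peak 15.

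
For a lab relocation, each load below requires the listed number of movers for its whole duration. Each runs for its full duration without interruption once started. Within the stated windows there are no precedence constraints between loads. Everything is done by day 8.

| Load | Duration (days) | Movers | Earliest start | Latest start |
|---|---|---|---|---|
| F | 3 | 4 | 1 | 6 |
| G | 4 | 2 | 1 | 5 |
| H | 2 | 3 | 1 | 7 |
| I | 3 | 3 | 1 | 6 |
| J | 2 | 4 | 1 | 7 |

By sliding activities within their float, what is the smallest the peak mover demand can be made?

6

Early-start (F@1, G@1, H@1, I@1, J@1) gives peak 16: d1:16  d2:16  d3:9  d4:2  d5:0  d6:0  d7:0  d8:0.
Shift H→5, I→4, J→7.
Schedule F@1, G@1, H@5, I@4, J@7: d1:6  d2:6  d3:6  d4:5  d5:6  d6:6  d7:4  d8:4 — peak 6.
Total mover-days = 43 over 8 days ⇒ peak ≥ ⌈43/8⌉ = 6, so 6 is optimal.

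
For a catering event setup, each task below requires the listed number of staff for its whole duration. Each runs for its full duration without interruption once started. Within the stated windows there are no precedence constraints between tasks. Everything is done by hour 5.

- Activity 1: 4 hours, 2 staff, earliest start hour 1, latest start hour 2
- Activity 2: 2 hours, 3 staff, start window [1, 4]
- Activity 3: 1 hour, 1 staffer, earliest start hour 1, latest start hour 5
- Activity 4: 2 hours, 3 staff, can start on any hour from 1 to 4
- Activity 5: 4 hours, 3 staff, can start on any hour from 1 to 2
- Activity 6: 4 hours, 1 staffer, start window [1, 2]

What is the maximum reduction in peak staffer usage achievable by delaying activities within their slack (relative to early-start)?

4

Early-start peak: h1:13  h2:12  h3:6  h4:6  h5:0 ⇒ 13.
Leveled (Activity 1@1, Activity 2@1, Activity 3@1, Activity 4@3, Activity 5@1, Activity 6@2): h1:9  h2:9  h3:9  h4:9  h5:1 ⇒ 9.
Reduction 13 − 9 = 4.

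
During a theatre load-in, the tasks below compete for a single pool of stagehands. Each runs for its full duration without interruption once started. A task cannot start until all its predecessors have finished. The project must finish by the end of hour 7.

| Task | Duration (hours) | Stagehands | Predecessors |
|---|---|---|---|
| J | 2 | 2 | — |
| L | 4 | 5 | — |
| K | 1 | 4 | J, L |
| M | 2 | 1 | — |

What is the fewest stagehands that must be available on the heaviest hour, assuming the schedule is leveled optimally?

Early-start (J@1, L@1, K@5, M@1) gives peak 8: h1:8  h2:8  h3:5  h4:5  h5:4  h6:0  h7:0.
Shift L→3, K→7.
Schedule J@1, L@3, K@7, M@1: h1:3  h2:3  h3:5  h4:5  h5:5  h6:5  h7:4 — peak 5.
Total stagehand-hours = 30 over 7 hours ⇒ peak ≥ ⌈30/7⌉ = 5, so 5 is optimal.

5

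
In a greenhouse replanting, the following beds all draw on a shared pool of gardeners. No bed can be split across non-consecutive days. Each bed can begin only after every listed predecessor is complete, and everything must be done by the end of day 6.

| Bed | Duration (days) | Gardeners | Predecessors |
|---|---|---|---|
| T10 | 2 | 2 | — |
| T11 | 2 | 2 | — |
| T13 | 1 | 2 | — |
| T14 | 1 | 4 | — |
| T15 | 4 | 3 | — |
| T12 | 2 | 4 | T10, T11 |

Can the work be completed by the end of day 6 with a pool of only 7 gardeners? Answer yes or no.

Schedule T10@1, T11@1, T13@1, T14@3, T15@2, T12@4: d1:6  d2:7  d3:7  d4:7  d5:7  d6:0 — peak 7 ≤ 7.

yes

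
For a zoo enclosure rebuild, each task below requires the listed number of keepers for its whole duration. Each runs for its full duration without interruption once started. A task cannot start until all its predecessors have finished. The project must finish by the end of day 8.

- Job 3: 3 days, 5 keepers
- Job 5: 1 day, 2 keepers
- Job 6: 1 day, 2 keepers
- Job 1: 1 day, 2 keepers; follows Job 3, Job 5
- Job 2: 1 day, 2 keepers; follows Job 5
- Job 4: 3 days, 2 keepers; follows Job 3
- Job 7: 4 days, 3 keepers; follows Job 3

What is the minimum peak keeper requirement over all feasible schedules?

6

Early-start (Job 3@1, Job 5@1, Job 6@1, Job 1@4, Job 2@2, Job 4@4, Job 7@4) gives peak 9: d1:9  d2:7  d3:5  d4:7  d5:5  d6:5  d7:3  d8:0.
Shift Job 5→4, Job 6→4, Job 1→7, Job 2→8, Job 7→5.
Schedule Job 3@1, Job 5@4, Job 6@4, Job 1@7, Job 2@8, Job 4@4, Job 7@5: d1:5  d2:5  d3:5  d4:6  d5:5  d6:5  d7:5  d8:5 — peak 6.
Total keeper-days = 41 over 8 days ⇒ peak ≥ ⌈41/8⌉ = 6, so 6 is optimal.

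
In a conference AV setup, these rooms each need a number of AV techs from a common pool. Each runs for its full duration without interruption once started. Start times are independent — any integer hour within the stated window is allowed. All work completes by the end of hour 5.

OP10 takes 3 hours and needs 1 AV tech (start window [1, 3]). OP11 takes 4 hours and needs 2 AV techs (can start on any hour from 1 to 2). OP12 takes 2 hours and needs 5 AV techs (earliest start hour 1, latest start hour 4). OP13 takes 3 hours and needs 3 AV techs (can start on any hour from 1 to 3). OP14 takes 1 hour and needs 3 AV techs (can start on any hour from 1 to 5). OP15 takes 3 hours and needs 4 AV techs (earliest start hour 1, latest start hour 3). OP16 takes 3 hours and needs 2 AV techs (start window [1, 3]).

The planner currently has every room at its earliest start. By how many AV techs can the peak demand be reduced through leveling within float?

Early-start peak: h1:20  h2:17  h3:12  h4:2  h5:0 ⇒ 20.
Leveled (OP10@1, OP11@1, OP12@1, OP13@1, OP14@4, OP15@3, OP16@3): h1:11  h2:11  h3:12  h4:11  h5:6 ⇒ 12.
Reduction 20 − 12 = 8.

8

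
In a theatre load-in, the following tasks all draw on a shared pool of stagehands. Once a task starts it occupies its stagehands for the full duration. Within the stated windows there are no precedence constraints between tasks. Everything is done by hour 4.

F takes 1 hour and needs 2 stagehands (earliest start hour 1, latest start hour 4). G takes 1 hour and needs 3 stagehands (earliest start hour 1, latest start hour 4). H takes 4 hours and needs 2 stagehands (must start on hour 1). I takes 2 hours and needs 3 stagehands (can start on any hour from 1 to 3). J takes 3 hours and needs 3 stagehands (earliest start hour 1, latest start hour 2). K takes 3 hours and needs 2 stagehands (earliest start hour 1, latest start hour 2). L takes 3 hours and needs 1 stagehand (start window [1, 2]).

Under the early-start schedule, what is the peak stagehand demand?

16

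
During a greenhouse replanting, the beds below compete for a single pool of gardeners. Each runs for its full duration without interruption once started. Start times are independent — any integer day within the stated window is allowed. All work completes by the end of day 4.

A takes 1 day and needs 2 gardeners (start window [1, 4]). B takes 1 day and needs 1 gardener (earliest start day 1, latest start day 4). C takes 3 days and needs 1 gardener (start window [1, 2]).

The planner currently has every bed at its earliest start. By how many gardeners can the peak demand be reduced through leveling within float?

Early-start peak: d1:4  d2:1  d3:1  d4:0 ⇒ 4.
Leveled (A@1, B@2, C@2): d1:2  d2:2  d3:1  d4:1 ⇒ 2.
Reduction 4 − 2 = 2.

2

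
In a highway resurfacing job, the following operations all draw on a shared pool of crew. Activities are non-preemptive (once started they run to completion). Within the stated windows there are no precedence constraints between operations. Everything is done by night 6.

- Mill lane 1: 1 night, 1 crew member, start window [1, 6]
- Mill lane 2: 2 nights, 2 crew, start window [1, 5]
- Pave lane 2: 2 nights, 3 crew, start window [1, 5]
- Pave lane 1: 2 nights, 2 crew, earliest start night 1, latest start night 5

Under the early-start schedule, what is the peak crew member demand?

8

Early-start schedule: Mill lane 1@1, Mill lane 2@1, Pave lane 2@1, Pave lane 1@1.
Load per night: night 1: 8, night 2: 7, night 3: 0, night 4: 0, night 5: 0, night 6: 0.
Peak is 8.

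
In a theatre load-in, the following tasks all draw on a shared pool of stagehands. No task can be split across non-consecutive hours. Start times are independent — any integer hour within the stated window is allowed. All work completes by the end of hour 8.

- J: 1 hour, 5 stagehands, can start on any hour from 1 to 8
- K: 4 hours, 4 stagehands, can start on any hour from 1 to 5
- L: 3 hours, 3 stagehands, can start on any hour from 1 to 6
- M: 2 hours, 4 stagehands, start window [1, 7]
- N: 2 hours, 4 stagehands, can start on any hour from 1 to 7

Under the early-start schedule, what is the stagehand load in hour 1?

20

At early start, hour 1 has: J, K, L, M, N.
Demand: 5 + 4 + 3 + 4 + 4 = 20.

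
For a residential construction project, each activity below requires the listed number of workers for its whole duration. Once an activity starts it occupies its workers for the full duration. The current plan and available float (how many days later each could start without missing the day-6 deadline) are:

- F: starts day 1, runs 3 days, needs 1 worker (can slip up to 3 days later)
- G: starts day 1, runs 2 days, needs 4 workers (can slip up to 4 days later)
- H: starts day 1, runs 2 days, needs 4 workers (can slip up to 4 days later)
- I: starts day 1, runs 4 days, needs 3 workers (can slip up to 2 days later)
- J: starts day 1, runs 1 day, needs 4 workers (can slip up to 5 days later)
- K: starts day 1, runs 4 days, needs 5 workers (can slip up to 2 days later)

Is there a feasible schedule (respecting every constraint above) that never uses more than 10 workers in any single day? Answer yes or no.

The minimum achievable peak is 11; 10 < 11, so no feasible schedule stays within the cap.

no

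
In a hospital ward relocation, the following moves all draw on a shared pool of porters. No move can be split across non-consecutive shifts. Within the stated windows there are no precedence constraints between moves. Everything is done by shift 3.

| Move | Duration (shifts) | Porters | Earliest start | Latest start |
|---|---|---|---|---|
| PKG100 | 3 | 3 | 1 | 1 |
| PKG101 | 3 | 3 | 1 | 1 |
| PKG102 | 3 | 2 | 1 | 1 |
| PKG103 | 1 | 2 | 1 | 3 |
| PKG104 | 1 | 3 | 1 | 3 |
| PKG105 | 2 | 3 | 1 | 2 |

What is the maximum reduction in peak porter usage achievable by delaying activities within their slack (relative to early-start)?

3

Early-start peak: s1:16  s2:11  s3:8 ⇒ 16.
Leveled (PKG100@1, PKG101@1, PKG102@1, PKG103@1, PKG104@1, PKG105@2): s1:13  s2:11  s3:11 ⇒ 13.
Reduction 16 − 13 = 3.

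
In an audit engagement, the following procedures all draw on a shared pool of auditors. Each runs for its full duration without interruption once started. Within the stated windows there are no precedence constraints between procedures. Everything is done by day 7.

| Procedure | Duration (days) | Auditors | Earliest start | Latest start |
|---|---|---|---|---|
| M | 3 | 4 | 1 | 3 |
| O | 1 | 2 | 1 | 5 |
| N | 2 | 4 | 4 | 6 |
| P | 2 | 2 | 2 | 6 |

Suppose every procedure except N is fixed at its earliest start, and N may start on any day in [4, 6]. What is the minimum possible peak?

6

N@4: d1:6  d2:6  d3:6  d4:4  d5:4  d6:0  d7:0 → peak 6
N@5: d1:6  d2:6  d3:6  d4:0  d5:4  d6:4  d7:0 → peak 6
N@6: d1:6  d2:6  d3:6  d4:0  d5:0  d6:4  d7:4 → peak 6
Best is N@4, peak 6.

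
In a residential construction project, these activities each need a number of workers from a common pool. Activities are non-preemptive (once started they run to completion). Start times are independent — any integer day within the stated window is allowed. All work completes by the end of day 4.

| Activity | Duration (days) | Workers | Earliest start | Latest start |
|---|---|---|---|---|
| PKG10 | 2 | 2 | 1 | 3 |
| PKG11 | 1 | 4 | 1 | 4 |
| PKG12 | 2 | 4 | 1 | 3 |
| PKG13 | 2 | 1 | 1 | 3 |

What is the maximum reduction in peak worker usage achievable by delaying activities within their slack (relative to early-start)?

Early-start peak: d1:11  d2:7  d3:0  d4:0 ⇒ 11.
Leveled (PKG10@1, PKG11@1, PKG12@2, PKG13@3): d1:6  d2:6  d3:5  d4:1 ⇒ 6.
Reduction 11 − 6 = 5.

5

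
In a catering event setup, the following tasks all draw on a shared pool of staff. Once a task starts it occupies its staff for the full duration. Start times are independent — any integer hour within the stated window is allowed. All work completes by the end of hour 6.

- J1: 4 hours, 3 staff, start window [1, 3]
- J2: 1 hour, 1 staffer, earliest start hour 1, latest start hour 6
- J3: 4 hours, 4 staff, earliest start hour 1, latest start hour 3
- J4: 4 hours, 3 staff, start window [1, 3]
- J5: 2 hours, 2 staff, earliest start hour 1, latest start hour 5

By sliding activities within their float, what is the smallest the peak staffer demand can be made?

Early-start (J1@1, J2@1, J3@1, J4@1, J5@1) gives peak 13: h1:13  h2:12  h3:10  h4:10  h5:0  h6:0.
Shift J4→2, J5→5.
Schedule J1@1, J2@1, J3@1, J4@2, J5@5: h1:8  h2:10  h3:10  h4:10  h5:5  h6:2 — peak 10.

10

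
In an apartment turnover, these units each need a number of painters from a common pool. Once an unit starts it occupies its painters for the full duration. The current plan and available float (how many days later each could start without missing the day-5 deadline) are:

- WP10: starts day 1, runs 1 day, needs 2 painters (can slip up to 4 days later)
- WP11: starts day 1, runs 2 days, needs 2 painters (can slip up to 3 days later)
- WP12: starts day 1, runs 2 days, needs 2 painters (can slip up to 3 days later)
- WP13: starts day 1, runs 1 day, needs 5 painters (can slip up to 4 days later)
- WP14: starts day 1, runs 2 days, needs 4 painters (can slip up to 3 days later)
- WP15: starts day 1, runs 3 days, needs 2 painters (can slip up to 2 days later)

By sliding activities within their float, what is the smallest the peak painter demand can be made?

6

Early-start (WP10@1, WP11@1, WP12@1, WP13@1, WP14@1, WP15@1) gives peak 17: d1:17  d2:10  d3:2  d4:0  d5:0.
Shift WP13→5, WP14→3, WP15→2.
Schedule WP10@1, WP11@1, WP12@1, WP13@5, WP14@3, WP15@2: d1:6  d2:6  d3:6  d4:6  d5:5 — peak 6.
Total painter-days = 29 over 5 days ⇒ peak ≥ ⌈29/5⌉ = 6, so 6 is optimal.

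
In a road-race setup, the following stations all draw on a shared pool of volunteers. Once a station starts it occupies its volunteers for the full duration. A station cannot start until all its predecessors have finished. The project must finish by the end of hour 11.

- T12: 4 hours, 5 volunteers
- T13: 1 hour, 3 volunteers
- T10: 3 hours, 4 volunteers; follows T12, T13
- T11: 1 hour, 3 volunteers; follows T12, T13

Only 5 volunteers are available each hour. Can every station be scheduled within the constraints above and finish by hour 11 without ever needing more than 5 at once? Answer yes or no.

Schedule T12@1, T13@5, T10@6, T11@9: h1:5  h2:5  h3:5  h4:5  h5:3  h6:4  h7:4  h8:4  h9:3  h10:0  h11:0 — peak 5 ≤ 5.

yes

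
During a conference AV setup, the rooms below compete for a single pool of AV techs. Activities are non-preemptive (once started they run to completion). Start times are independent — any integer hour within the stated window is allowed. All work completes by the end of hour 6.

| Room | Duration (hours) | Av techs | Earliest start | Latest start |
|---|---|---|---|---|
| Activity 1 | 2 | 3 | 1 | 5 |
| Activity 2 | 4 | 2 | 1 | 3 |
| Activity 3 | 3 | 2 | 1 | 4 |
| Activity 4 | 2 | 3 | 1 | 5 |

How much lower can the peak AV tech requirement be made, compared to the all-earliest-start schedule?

Early-start peak: h1:10  h2:10  h3:4  h4:2  h5:0  h6:0 ⇒ 10.
Leveled (Activity 1@1, Activity 2@1, Activity 3@3, Activity 4@5): h1:5  h2:5  h3:4  h4:4  h5:5  h6:3 ⇒ 5.
Reduction 10 − 5 = 5.

5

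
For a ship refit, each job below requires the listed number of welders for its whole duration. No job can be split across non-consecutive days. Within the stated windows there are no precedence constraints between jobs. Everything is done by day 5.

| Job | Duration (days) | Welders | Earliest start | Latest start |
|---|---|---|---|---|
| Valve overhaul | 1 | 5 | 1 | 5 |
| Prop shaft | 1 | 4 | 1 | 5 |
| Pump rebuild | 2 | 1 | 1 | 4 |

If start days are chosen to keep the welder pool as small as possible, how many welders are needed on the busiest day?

5

Early-start (Valve overhaul@1, Prop shaft@1, Pump rebuild@1) gives peak 10: d1:10  d2:1  d3:0  d4:0  d5:0.
Shift Prop shaft→2, Pump rebuild→2.
Schedule Valve overhaul@1, Prop shaft@2, Pump rebuild@2: d1:5  d2:5  d3:1  d4:0  d5:0 — peak 5.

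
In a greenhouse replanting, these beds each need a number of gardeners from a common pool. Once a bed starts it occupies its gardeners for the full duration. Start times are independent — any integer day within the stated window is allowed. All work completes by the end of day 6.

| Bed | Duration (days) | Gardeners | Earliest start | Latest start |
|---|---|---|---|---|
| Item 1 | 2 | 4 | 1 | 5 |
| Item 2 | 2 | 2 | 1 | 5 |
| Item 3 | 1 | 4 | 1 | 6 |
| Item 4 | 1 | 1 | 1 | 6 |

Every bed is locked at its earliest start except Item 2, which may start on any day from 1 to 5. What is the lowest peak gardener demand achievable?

9

Item 2@1: d1:11  d2:6  d3:0  d4:0  d5:0  d6:0 → peak 11
Item 2@2: d1:9  d2:6  d3:2  d4:0  d5:0  d6:0 → peak 9
Item 2@3: d1:9  d2:4  d3:2  d4:2  d5:0  d6:0 → peak 9
Item 2@4: d1:9  d2:4  d3:0  d4:2  d5:2  d6:0 → peak 9
Item 2@5: d1:9  d2:4  d3:0  d4:0  d5:2  d6:2 → peak 9
Best is Item 2@2, peak 9.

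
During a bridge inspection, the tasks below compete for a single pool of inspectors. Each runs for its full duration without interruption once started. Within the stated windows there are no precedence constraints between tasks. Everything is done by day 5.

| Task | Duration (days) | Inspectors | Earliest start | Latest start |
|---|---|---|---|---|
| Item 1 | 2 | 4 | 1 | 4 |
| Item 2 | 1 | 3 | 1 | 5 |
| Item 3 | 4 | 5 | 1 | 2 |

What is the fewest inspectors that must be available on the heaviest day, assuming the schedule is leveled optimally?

Early-start (Item 1@1, Item 2@1, Item 3@1) gives peak 12: d1:12  d2:9  d3:5  d4:5  d5:0.
Shift Item 3→2.
Schedule Item 1@1, Item 2@1, Item 3@2: d1:7  d2:9  d3:5  d4:5  d5:5 — peak 9.

9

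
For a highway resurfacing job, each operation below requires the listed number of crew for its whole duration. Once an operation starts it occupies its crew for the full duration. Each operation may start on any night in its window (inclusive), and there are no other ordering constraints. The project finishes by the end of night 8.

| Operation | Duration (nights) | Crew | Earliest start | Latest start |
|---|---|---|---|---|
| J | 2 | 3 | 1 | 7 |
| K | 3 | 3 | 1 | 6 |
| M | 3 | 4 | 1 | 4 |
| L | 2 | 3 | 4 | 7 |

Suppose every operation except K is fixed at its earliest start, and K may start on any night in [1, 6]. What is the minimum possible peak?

7

K@1: n1:10  n2:10  n3:7  n4:3  n5:3  n6:0  n7:0  n8:0 → peak 10
K@2: n1:7  n2:10  n3:7  n4:6  n5:3  n6:0  n7:0  n8:0 → peak 10
K@3: n1:7  n2:7  n3:7  n4:6  n5:6  n6:0  n7:0  n8:0 → peak 7
K@4: n1:7  n2:7  n3:4  n4:6  n5:6  n6:3  n7:0  n8:0 → peak 7
K@5: n1:7  n2:7  n3:4  n4:3  n5:6  n6:3  n7:3  n8:0 → peak 7
K@6: n1:7  n2:7  n3:4  n4:3  n5:3  n6:3  n7:3  n8:3 → peak 7
Best is K@3, peak 7.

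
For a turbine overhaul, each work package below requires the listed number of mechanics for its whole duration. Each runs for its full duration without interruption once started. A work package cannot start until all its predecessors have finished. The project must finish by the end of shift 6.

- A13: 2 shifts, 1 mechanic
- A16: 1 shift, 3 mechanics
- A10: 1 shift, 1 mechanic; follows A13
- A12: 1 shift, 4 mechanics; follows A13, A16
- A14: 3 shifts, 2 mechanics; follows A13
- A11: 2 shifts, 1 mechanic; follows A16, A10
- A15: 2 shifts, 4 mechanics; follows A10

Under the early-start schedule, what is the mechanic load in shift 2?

At early start, shift 2 has: A13.
Demand: 1 = 1.

1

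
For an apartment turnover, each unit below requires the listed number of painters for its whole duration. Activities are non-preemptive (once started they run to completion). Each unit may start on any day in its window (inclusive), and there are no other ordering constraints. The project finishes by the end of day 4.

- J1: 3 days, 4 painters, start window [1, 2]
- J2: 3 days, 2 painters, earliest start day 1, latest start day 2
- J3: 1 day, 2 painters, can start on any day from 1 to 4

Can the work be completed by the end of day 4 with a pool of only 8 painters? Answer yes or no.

Schedule J1@1, J2@1, J3@4: d1:6  d2:6  d3:6  d4:2 — peak 6 ≤ 8.

yes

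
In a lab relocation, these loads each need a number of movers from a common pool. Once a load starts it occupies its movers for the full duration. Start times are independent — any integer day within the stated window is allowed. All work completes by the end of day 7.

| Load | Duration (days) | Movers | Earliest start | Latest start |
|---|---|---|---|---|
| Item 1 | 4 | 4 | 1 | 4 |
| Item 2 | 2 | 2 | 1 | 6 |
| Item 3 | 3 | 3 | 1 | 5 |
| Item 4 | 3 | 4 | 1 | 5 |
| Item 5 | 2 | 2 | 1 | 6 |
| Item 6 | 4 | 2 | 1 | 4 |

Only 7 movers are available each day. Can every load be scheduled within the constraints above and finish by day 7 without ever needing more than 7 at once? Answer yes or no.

no

Total mover-days = 53; over 7 days the average is 53/7 > 7, so some day must exceed 7.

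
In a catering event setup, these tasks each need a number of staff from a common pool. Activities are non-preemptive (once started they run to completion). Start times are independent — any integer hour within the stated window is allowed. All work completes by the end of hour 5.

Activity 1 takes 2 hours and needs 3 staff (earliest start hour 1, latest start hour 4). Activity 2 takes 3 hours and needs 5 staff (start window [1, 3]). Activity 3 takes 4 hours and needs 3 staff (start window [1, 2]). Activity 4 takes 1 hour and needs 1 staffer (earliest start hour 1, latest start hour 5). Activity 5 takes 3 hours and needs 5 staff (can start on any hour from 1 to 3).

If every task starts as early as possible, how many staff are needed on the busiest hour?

17

Early-start schedule: Activity 1@1, Activity 2@1, Activity 3@1, Activity 4@1, Activity 5@1.
Load per hour: hour 1: 17, hour 2: 16, hour 3: 13, hour 4: 3, hour 5: 0.
Peak is 17.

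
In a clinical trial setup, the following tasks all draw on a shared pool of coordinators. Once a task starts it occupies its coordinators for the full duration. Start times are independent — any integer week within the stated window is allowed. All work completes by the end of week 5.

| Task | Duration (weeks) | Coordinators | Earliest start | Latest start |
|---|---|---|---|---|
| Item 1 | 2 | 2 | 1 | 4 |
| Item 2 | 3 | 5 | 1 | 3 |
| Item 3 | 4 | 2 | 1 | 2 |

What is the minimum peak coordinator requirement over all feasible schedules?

7

Early-start (Item 1@1, Item 2@1, Item 3@1) gives peak 9: w1:9  w2:9  w3:7  w4:2  w5:0.
Shift Item 2→3.
Schedule Item 1@1, Item 2@3, Item 3@1: w1:4  w2:4  w3:7  w4:7  w5:5 — peak 7.
No arrangement of the 24 feasible schedules does better.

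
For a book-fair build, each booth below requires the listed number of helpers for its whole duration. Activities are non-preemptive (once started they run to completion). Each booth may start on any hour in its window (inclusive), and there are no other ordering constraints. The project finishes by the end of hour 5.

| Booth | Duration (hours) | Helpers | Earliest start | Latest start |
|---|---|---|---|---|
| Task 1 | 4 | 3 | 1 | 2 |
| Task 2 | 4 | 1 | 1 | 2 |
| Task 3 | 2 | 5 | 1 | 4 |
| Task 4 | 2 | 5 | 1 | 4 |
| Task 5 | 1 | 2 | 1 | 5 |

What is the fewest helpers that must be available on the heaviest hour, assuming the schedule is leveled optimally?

Early-start (Task 1@1, Task 2@1, Task 3@1, Task 4@1, Task 5@1) gives peak 16: h1:16  h2:14  h3:4  h4:4  h5:0.
Shift Task 4→3, Task 5→5.
Schedule Task 1@1, Task 2@1, Task 3@1, Task 4@3, Task 5@5: h1:9  h2:9  h3:9  h4:9  h5:2 — peak 9.

9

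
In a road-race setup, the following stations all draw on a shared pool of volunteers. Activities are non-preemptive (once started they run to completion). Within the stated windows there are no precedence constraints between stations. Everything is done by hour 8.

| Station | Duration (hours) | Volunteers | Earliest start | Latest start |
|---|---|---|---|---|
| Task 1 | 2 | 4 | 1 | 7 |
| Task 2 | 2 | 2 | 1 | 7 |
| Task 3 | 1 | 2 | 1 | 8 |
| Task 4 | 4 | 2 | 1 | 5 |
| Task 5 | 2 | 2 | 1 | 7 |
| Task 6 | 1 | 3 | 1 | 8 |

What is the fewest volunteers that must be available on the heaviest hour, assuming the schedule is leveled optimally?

4

Early-start (Task 1@1, Task 2@1, Task 3@1, Task 4@1, Task 5@1, Task 6@1) gives peak 15: h1:15  h2:10  h3:2  h4:2  h5:0  h6:0  h7:0  h8:0.
Shift Task 2→3, Task 3→3, Task 4→4, Task 5→5, Task 6→8.
Schedule Task 1@1, Task 2@3, Task 3@3, Task 4@4, Task 5@5, Task 6@8: h1:4  h2:4  h3:4  h4:4  h5:4  h6:4  h7:2  h8:3 — peak 4.
Total volunteer-hours = 29 over 8 hours ⇒ peak ≥ ⌈29/8⌉ = 4, so 4 is optimal.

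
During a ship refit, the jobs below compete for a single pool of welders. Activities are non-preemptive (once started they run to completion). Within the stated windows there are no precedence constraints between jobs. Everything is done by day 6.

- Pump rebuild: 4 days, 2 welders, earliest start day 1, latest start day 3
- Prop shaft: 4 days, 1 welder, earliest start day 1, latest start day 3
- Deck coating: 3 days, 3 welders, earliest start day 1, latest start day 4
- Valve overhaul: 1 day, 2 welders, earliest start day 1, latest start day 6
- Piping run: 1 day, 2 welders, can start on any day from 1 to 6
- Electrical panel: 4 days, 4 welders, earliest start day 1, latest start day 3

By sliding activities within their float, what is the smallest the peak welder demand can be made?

10

Early-start (Pump rebuild@1, Prop shaft@1, Deck coating@1, Valve overhaul@1, Piping run@1, Electrical panel@1) gives peak 14: d1:14  d2:10  d3:10  d4:7  d5:0  d6:0.
Shift Electrical panel→2.
Schedule Pump rebuild@1, Prop shaft@1, Deck coating@1, Valve overhaul@1, Piping run@1, Electrical panel@2: d1:10  d2:10  d3:10  d4:7  d5:4  d6:0 — peak 10.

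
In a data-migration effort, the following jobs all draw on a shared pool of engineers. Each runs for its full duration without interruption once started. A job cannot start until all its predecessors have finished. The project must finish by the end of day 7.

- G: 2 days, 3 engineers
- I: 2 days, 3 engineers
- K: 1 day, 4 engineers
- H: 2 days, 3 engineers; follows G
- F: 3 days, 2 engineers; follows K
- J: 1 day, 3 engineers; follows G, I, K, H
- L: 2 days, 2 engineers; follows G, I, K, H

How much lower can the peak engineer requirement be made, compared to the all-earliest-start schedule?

4

Early-start peak: d1:10  d2:8  d3:5  d4:5  d5:5  d6:2  d7:0 ⇒ 10.
Leveled (G@1, I@1, K@3, H@4, F@4, J@7, L@6): d1:6  d2:6  d3:4  d4:5  d5:5  d6:4  d7:5 ⇒ 6.
Reduction 10 − 6 = 4.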